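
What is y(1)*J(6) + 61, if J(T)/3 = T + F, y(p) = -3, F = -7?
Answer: 70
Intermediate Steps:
J(T) = -21 + 3*T (J(T) = 3*(T - 7) = 3*(-7 + T) = -21 + 3*T)
y(1)*J(6) + 61 = -3*(-21 + 3*6) + 61 = -3*(-21 + 18) + 61 = -3*(-3) + 61 = 9 + 61 = 70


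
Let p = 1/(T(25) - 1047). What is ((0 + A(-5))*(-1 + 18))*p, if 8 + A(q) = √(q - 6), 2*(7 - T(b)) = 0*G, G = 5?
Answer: 17/130 - 17*I*√11/1040 ≈ 0.13077 - 0.054214*I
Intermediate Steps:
T(b) = 7 (T(b) = 7 - 0*5 = 7 - ½*0 = 7 + 0 = 7)
A(q) = -8 + √(-6 + q) (A(q) = -8 + √(q - 6) = -8 + √(-6 + q))
p = -1/1040 (p = 1/(7 - 1047) = 1/(-1040) = -1/1040 ≈ -0.00096154)
((0 + A(-5))*(-1 + 18))*p = ((0 + (-8 + √(-6 - 5)))*(-1 + 18))*(-1/1040) = ((0 + (-8 + √(-11)))*17)*(-1/1040) = ((0 + (-8 + I*√11))*17)*(-1/1040) = ((-8 + I*√11)*17)*(-1/1040) = (-136 + 17*I*√11)*(-1/1040) = 17/130 - 17*I*√11/1040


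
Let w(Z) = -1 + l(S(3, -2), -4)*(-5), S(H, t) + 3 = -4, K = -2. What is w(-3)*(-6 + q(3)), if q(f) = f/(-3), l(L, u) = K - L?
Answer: 182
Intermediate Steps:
S(H, t) = -7 (S(H, t) = -3 - 4 = -7)
l(L, u) = -2 - L
q(f) = -f/3 (q(f) = f*(-⅓) = -f/3)
w(Z) = -26 (w(Z) = -1 + (-2 - 1*(-7))*(-5) = -1 + (-2 + 7)*(-5) = -1 + 5*(-5) = -1 - 25 = -26)
w(-3)*(-6 + q(3)) = -26*(-6 - ⅓*3) = -26*(-6 - 1) = -26*(-7) = 182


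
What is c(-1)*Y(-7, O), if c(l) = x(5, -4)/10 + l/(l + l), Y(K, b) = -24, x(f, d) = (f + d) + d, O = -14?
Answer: -24/5 ≈ -4.8000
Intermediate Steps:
x(f, d) = f + 2*d (x(f, d) = (d + f) + d = f + 2*d)
c(l) = ⅕ (c(l) = (5 + 2*(-4))/10 + l/(l + l) = (5 - 8)*(⅒) + l/((2*l)) = -3*⅒ + l*(1/(2*l)) = -3/10 + ½ = ⅕)
c(-1)*Y(-7, O) = (⅕)*(-24) = -24/5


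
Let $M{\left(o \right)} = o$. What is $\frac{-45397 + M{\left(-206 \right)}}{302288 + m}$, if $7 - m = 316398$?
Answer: $\frac{5067}{1567} \approx 3.2336$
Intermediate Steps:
$m = -316391$ ($m = 7 - 316398 = -316391$)
$\frac{-45397 + M{\left(-206 \right)}}{302288 + m} = \frac{-45397 - 206}{302288 - 316391} = - \frac{45603}{-14103} = \left(-45603\right) \left(- \frac{1}{14103}\right) = \frac{5067}{1567}$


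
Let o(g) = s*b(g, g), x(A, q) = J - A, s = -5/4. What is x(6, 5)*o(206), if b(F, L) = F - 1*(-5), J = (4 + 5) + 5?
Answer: -2110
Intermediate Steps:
s = -5/4 (s = -5*1/4 = -5/4 ≈ -1.2500)
J = 14 (J = 9 + 5 = 14)
x(A, q) = 14 - A
b(F, L) = 5 + F (b(F, L) = F + 5 = 5 + F)
o(g) = -25/4 - 5*g/4 (o(g) = -5*(5 + g)/4 = -25/4 - 5*g/4)
x(6, 5)*o(206) = (14 - 1*6)*(-25/4 - 5/4*206) = (14 - 6)*(-25/4 - 515/2) = 8*(-1055/4) = -2110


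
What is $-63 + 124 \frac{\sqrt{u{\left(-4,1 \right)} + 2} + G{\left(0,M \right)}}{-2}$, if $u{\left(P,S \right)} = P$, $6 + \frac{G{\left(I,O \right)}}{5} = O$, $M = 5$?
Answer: $247 - 62 i \sqrt{2} \approx 247.0 - 87.681 i$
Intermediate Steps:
$G{\left(I,O \right)} = -30 + 5 O$
$-63 + 124 \frac{\sqrt{u{\left(-4,1 \right)} + 2} + G{\left(0,M \right)}}{-2} = -63 + 124 \frac{\sqrt{-4 + 2} + \left(-30 + 5 \cdot 5\right)}{-2} = -63 + 124 \left(- \frac{\sqrt{-2} + \left(-30 + 25\right)}{2}\right) = -63 + 124 \left(- \frac{i \sqrt{2} - 5}{2}\right) = -63 + 124 \left(- \frac{-5 + i \sqrt{2}}{2}\right) = -63 + 124 \left(\frac{5}{2} - \frac{i \sqrt{2}}{2}\right) = -63 + \left(310 - 62 i \sqrt{2}\right) = 247 - 62 i \sqrt{2}$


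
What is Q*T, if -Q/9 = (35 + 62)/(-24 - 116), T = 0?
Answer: 0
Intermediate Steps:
Q = 873/140 (Q = -9*(35 + 62)/(-24 - 116) = -873/(-140) = -873*(-1)/140 = -9*(-97/140) = 873/140 ≈ 6.2357)
Q*T = (873/140)*0 = 0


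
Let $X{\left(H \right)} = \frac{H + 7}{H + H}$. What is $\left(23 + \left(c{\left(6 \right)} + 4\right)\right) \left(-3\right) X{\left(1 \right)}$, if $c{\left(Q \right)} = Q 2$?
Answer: $-468$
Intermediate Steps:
$c{\left(Q \right)} = 2 Q$
$X{\left(H \right)} = \frac{7 + H}{2 H}$
$\left(23 + \left(c{\left(6 \right)} + 4\right)\right) \left(-3\right) X{\left(1 \right)} = \left(23 + \left(2 \cdot 6 + 4\right)\right) \left(-3\right) \frac{7 + 1}{2 \cdot 1} = \left(23 + \left(12 + 4\right)\right) \left(-3\right) \frac{1}{2} \cdot 1 \cdot 8 = \left(23 + 16\right) \left(-3\right) 4 = 39 \left(-3\right) 4 = \left(-117\right) 4 = -468$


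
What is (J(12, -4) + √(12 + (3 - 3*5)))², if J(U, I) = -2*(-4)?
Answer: 64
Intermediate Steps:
J(U, I) = 8
(J(12, -4) + √(12 + (3 - 3*5)))² = (8 + √(12 + (3 - 3*5)))² = (8 + √(12 + (3 - 15)))² = (8 + √(12 - 12))² = (8 + √0)² = (8 + 0)² = 8² = 64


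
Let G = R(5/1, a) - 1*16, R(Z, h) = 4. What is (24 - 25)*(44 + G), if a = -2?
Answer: -32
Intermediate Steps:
G = -12 (G = 4 - 1*16 = 4 - 16 = -12)
(24 - 25)*(44 + G) = (24 - 25)*(44 - 12) = -1*32 = -32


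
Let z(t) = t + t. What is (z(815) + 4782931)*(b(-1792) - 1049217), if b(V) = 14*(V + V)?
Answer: -5260112871473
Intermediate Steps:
b(V) = 28*V (b(V) = 14*(2*V) = 28*V)
z(t) = 2*t
(z(815) + 4782931)*(b(-1792) - 1049217) = (2*815 + 4782931)*(28*(-1792) - 1049217) = (1630 + 4782931)*(-50176 - 1049217) = 4784561*(-1099393) = -5260112871473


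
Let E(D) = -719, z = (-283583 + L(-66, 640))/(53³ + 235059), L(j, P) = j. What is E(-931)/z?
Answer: 276049984/283649 ≈ 973.21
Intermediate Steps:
z = -283649/383936 (z = (-283583 - 66)/(53³ + 235059) = -283649/(148877 + 235059) = -283649/383936 ≈ -0.73879)
E(-931)/z = -719/(-283649/383936) = -719*(-383936/283649) = 276049984/283649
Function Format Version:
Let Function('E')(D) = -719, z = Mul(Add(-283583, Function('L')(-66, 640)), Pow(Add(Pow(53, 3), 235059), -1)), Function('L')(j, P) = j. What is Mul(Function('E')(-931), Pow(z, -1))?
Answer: Rational(276049984, 283649) ≈ 973.21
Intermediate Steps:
z = Rational(-283649, 383936) (z = Mul(Add(-283583, -66), Pow(Add(Pow(53, 3), 235059), -1)) = Mul(-283649, Pow(Add(148877, 235059), -1)) = Mul(-283649, Pow(383936, -1)) = Mul(-283649, Rational(1, 383936)) = Rational(-283649, 383936) ≈ -0.73879)
Mul(Function('E')(-931), Pow(z, -1)) = Mul(-719, Pow(Rational(-283649, 383936), -1)) = Mul(-719, Rational(-383936, 283649)) = Rational(276049984, 283649)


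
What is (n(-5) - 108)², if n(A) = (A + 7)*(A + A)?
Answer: 16384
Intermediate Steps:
n(A) = 2*A*(7 + A) (n(A) = (7 + A)*(2*A) = 2*A*(7 + A))
(n(-5) - 108)² = (2*(-5)*(7 - 5) - 108)² = (2*(-5)*2 - 108)² = (-20 - 108)² = (-128)² = 16384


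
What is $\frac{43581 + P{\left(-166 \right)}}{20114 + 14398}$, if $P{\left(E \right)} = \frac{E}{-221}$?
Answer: $\frac{9631567}{7627152} \approx 1.2628$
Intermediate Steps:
$P{\left(E \right)} = - \frac{E}{221}$ ($P{\left(E \right)} = E \left(- \frac{1}{221}\right) = - \frac{E}{221}$)
$\frac{43581 + P{\left(-166 \right)}}{20114 + 14398} = \frac{43581 - - \frac{166}{221}}{20114 + 14398} = \frac{43581 + \frac{166}{221}}{34512} = \frac{9631567}{221} \cdot \frac{1}{34512} = \frac{9631567}{7627152}$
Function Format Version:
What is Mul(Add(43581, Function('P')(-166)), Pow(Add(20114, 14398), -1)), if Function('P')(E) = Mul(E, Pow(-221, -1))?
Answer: Rational(9631567, 7627152) ≈ 1.2628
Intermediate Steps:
Function('P')(E) = Mul(Rational(-1, 221), E) (Function('P')(E) = Mul(E, Rational(-1, 221)) = Mul(Rational(-1, 221), E))
Mul(Add(43581, Function('P')(-166)), Pow(Add(20114, 14398), -1)) = Mul(Add(43581, Mul(Rational(-1, 221), -166)), Pow(Add(20114, 14398), -1)) = Mul(Add(43581, Rational(166, 221)), Pow(34512, -1)) = Mul(Rational(9631567, 221), Rational(1, 34512)) = Rational(9631567, 7627152)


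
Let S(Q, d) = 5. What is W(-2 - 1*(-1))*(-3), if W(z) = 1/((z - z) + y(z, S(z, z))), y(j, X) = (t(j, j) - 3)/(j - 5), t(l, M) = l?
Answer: -9/2 ≈ -4.5000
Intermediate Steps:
y(j, X) = (-3 + j)/(-5 + j) (y(j, X) = (j - 3)/(j - 5) = (-3 + j)/(-5 + j))
W(z) = (-5 + z)/(-3 + z) (W(z) = 1/((z - z) + (-3 + z)/(-5 + z)) = 1/(0 + (-3 + z)/(-5 + z)) = 1/((-3 + z)/(-5 + z)) = (-5 + z)/(-3 + z))
W(-2 - 1*(-1))*(-3) = ((-5 + (-2 - 1*(-1)))/(-3 + (-2 - 1*(-1))))*(-3) = ((-5 + (-2 + 1))/(-3 + (-2 + 1)))*(-3) = ((-5 - 1)/(-3 - 1))*(-3) = (-6/(-4))*(-3) = -¼*(-6)*(-3) = (3/2)*(-3) = -9/2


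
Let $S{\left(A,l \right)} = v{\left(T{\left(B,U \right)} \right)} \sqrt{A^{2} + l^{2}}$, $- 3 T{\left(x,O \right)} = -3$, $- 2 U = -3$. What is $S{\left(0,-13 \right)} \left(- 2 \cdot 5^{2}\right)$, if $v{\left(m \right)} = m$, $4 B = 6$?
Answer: $-650$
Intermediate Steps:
$B = \frac{3}{2}$ ($B = \frac{1}{4} \cdot 6 = \frac{3}{2} \approx 1.5$)
$U = \frac{3}{2}$ ($U = \left(- \frac{1}{2}\right) \left(-3\right) = \frac{3}{2} \approx 1.5$)
$T{\left(x,O \right)} = 1$ ($T{\left(x,O \right)} = \left(- \frac{1}{3}\right) \left(-3\right) = 1$)
$S{\left(A,l \right)} = \sqrt{A^{2} + l^{2}}$ ($S{\left(A,l \right)} = 1 \sqrt{A^{2} + l^{2}} = \sqrt{A^{2} + l^{2}}$)
$S{\left(0,-13 \right)} \left(- 2 \cdot 5^{2}\right) = \sqrt{0^{2} + \left(-13\right)^{2}} \left(- 2 \cdot 5^{2}\right) = \sqrt{0 + 169} \left(\left(-2\right) 25\right) = \sqrt{169} \left(-50\right) = 13 \left(-50\right) = -650$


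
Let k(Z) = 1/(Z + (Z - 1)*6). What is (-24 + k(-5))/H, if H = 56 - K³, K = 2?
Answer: -985/1968 ≈ -0.50051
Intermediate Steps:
k(Z) = 1/(-6 + 7*Z) (k(Z) = 1/(Z + (-1 + Z)*6) = 1/(Z + (-6 + 6*Z)) = 1/(-6 + 7*Z))
H = 48 (H = 56 - 1*2³ = 56 - 1*8 = 56 - 8 = 48)
(-24 + k(-5))/H = (-24 + 1/(-6 + 7*(-5)))/48 = (-24 + 1/(-6 - 35))*(1/48) = (-24 + 1/(-41))*(1/48) = (-24 - 1/41)*(1/48) = -985/41*1/48 = -985/1968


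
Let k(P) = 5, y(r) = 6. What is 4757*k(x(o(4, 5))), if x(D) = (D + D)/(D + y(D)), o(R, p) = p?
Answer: 23785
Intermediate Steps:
x(D) = 2*D/(6 + D) (x(D) = (D + D)/(D + 6) = (2*D)/(6 + D) = 2*D/(6 + D))
4757*k(x(o(4, 5))) = 4757*5 = 23785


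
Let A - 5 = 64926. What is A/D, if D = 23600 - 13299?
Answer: 64931/10301 ≈ 6.3034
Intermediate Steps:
A = 64931 (A = 5 + 64926 = 64931)
D = 10301
A/D = 64931/10301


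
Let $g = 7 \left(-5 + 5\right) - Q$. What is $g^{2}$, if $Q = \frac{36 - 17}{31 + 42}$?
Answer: $\frac{361}{5329} \approx 0.067743$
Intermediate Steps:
$Q = \frac{19}{73} \approx 0.26027$
$g = - \frac{19}{73}$ ($g = 7 \left(-5 + 5\right) - \frac{19}{73} = 7 \cdot 0 - \frac{19}{73} = 0 - \frac{19}{73} = - \frac{19}{73} \approx -0.26027$)
$g^{2} = \left(- \frac{19}{73}\right)^{2} = \frac{361}{5329}$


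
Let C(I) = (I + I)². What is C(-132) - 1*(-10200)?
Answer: 79896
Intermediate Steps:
C(I) = 4*I² (C(I) = (2*I)² = 4*I²)
C(-132) - 1*(-10200) = 4*(-132)² - 1*(-10200) = 4*17424 + 10200 = 69696 + 10200 = 79896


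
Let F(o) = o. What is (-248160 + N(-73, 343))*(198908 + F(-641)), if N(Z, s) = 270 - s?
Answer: -49216412211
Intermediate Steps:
(-248160 + N(-73, 343))*(198908 + F(-641)) = (-248160 + (270 - 1*343))*(198908 - 641) = (-248160 + (270 - 343))*198267 = (-248160 - 73)*198267 = -248233*198267 = -49216412211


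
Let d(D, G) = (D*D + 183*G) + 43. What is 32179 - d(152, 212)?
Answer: -29764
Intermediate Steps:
d(D, G) = 43 + D² + 183*G (d(D, G) = (D² + 183*G) + 43 = 43 + D² + 183*G)
32179 - d(152, 212) = 32179 - (43 + 152² + 183*212) = 32179 - (43 + 23104 + 38796) = 32179 - 1*61943 = 32179 - 61943 = -29764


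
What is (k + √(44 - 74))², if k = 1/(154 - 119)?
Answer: -36749/1225 + 2*I*√30/35 ≈ -29.999 + 0.31298*I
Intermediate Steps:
k = 1/35 ≈ 0.028571
(k + √(44 - 74))² = (1/35 + √(44 - 74))² = (1/35 + √(-30))² = (1/35 + I*√30)²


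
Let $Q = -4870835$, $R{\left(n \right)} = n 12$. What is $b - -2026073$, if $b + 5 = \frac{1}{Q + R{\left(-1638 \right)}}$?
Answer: $\frac{9908467319387}{4890491} \approx 2.0261 \cdot 10^{6}$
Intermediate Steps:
$R{\left(n \right)} = 12 n$
$b = - \frac{24452456}{4890491}$ ($b = -5 + \frac{1}{-4870835 + 12 \left(-1638\right)} = -5 + \frac{1}{-4870835 - 19656} = -5 + \frac{1}{-4890491} = -5 - \frac{1}{4890491} = - \frac{24452456}{4890491} \approx -5.0$)
$b - -2026073 = - \frac{24452456}{4890491} - -2026073 = - \frac{24452456}{4890491} + 2026073 = \frac{9908467319387}{4890491}$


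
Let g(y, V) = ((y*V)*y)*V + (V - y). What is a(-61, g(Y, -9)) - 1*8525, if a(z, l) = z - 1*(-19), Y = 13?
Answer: -8567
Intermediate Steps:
g(y, V) = V - y + V²*y² (g(y, V) = ((V*y)*y)*V + (V - y) = (V*y²)*V + (V - y) = V²*y² + (V - y) = V - y + V²*y²)
a(z, l) = 19 + z (a(z, l) = z + 19 = 19 + z)
a(-61, g(Y, -9)) - 1*8525 = (19 - 61) - 1*8525 = -42 - 8525 = -8567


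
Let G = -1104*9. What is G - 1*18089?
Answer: -28025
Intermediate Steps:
G = -9936 (G = -46*216 = -9936)
G - 1*18089 = -9936 - 1*18089 = -9936 - 18089 = -28025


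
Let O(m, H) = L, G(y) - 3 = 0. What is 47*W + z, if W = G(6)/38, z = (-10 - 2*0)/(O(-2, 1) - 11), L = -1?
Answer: 259/57 ≈ 4.5439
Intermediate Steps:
G(y) = 3 (G(y) = 3 + 0 = 3)
O(m, H) = -1
z = ⅚ (z = (-10 - 2*0)/(-1 - 11) = (-10 + 0)/(-12) = -10*(-1/12) = ⅚ ≈ 0.83333)
W = 3/38 ≈ 0.078947
47*W + z = 47*(3/38) + ⅚ = 141/38 + ⅚ = 259/57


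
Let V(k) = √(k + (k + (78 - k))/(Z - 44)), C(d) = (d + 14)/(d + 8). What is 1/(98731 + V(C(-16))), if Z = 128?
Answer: 2764468/272938690075 - 2*√231/272938690075 ≈ 1.0128e-5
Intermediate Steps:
C(d) = (14 + d)/(8 + d)
V(k) = √(13/14 + k) (V(k) = √(k + (k + (78 - k))/(128 - 44)) = √(k + 78/84) = √(k + 78*(1/84)) = √(k + 13/14) = √(13/14 + k))
1/(98731 + V(C(-16))) = 1/(98731 + √(182 + 196*((14 - 16)/(8 - 16)))/14) = 1/(98731 + √(182 + 196*(-2/(-8)))/14) = 1/(98731 + √(182 + 196*(-⅛*(-2)))/14) = 1/(98731 + √(182 + 196*(¼))/14) = 1/(98731 + √(182 + 49)/14) = 1/(98731 + √231/14)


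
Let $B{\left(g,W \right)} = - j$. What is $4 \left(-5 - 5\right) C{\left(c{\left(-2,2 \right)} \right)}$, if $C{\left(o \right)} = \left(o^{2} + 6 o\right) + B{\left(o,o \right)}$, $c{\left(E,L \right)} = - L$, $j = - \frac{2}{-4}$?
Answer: $340$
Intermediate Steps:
$j = \frac{1}{2}$ ($j = \left(-2\right) \left(- \frac{1}{4}\right) = \frac{1}{2} \approx 0.5$)
$B{\left(g,W \right)} = - \frac{1}{2}$ ($B{\left(g,W \right)} = \left(-1\right) \frac{1}{2} = - \frac{1}{2}$)
$C{\left(o \right)} = - \frac{1}{2} + o^{2} + 6 o$ ($C{\left(o \right)} = \left(o^{2} + 6 o\right) - \frac{1}{2} = - \frac{1}{2} + o^{2} + 6 o$)
$4 \left(-5 - 5\right) C{\left(c{\left(-2,2 \right)} \right)} = 4 \left(-5 - 5\right) \left(- \frac{1}{2} + \left(\left(-1\right) 2\right)^{2} + 6 \left(\left(-1\right) 2\right)\right) = 4 \left(-10\right) \left(- \frac{1}{2} + \left(-2\right)^{2} + 6 \left(-2\right)\right) = - 40 \left(- \frac{1}{2} + 4 - 12\right) = \left(-40\right) \left(- \frac{17}{2}\right) = 340$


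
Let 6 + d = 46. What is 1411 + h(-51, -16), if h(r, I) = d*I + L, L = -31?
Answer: 740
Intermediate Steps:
d = 40 (d = -6 + 46 = 40)
h(r, I) = -31 + 40*I (h(r, I) = 40*I - 31 = -31 + 40*I)
1411 + h(-51, -16) = 1411 + (-31 + 40*(-16)) = 1411 + (-31 - 640) = 1411 - 671 = 740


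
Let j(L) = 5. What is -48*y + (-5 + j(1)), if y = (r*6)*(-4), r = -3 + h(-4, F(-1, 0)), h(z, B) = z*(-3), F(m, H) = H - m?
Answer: 10368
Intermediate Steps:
h(z, B) = -3*z
r = 9 (r = -3 - 3*(-4) = -3 + 12 = 9)
y = -216 (y = (9*6)*(-4) = 54*(-4) = -216)
-48*y + (-5 + j(1)) = -48*(-216) + (-5 + 5) = 10368 + 0 = 10368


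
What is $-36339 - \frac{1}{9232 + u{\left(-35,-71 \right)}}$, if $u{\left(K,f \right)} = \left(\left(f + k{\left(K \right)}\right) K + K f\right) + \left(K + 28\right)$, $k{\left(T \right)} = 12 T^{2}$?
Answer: $- \frac{18180583394}{500305} \approx -36339.0$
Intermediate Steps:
$u{\left(K,f \right)} = 28 + K + K f + K \left(f + 12 K^{2}\right)$ ($u{\left(K,f \right)} = \left(\left(f + 12 K^{2}\right) K + K f\right) + \left(K + 28\right) = \left(K \left(f + 12 K^{2}\right) + K f\right) + \left(28 + K\right) = \left(K f + K \left(f + 12 K^{2}\right)\right) + \left(28 + K\right) = 28 + K + K f + K \left(f + 12 K^{2}\right)$)
$-36339 - \frac{1}{9232 + u{\left(-35,-71 \right)}} = -36339 - \frac{1}{9232 + \left(28 - 35 + 12 \left(-35\right)^{3} + 2 \left(-35\right) \left(-71\right)\right)} = -36339 - \frac{1}{9232 + \left(28 - 35 + 12 \left(-42875\right) + 4970\right)} = -36339 - \frac{1}{9232 + \left(28 - 35 - 514500 + 4970\right)} = -36339 - \frac{1}{9232 - 509537} = -36339 - \frac{1}{-500305} = -36339 - - \frac{1}{500305} = -36339 + \frac{1}{500305} = - \frac{18180583394}{500305}$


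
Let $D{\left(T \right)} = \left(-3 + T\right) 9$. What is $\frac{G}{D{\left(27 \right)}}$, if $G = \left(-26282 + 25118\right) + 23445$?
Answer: $\frac{7427}{72} \approx 103.15$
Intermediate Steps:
$D{\left(T \right)} = -27 + 9 T$
$G = 22281$ ($G = -1164 + 23445 = 22281$)
$\frac{G}{D{\left(27 \right)}} = \frac{22281}{-27 + 9 \cdot 27} = \frac{22281}{-27 + 243} = \frac{22281}{216} = 22281 \cdot \frac{1}{216} = \frac{7427}{72}$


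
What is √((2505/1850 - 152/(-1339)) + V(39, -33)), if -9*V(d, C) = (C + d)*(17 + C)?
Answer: √26805235691130/1486290 ≈ 3.4834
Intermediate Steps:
V(d, C) = -(17 + C)*(C + d)/9 (V(d, C) = -(C + d)*(17 + C)/9 = -(17 + C)*(C + d)/9)
√((2505/1850 - 152/(-1339)) + V(39, -33)) = √((2505/1850 - 152/(-1339)) + (-17/9*(-33) - 17/9*39 - ⅑*(-33)² - ⅑*(-33)*39)) = √((2505*(1/1850) - 152*(-1/1339)) + (187/3 - 221/3 - ⅑*1089 + 143)) = √((501/370 + 152/1339) + (187/3 - 221/3 - 121 + 143)) = √(727079/495430 + 32/3) = √(18034997/1486290) = √26805235691130/1486290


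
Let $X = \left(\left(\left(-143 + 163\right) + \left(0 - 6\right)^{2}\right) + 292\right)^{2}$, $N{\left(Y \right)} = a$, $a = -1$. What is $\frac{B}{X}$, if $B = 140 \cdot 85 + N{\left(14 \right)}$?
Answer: $\frac{11899}{121104} \approx 0.098254$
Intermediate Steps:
$N{\left(Y \right)} = -1$
$B = 11899$ ($B = 140 \cdot 85 - 1 = 11900 - 1 = 11899$)
$X = 121104$ ($X = \left(\left(20 + \left(-6\right)^{2}\right) + 292\right)^{2} = \left(\left(20 + 36\right) + 292\right)^{2} = \left(56 + 292\right)^{2} = 348^{2} = 121104$)
$\frac{B}{X} = \frac{11899}{121104}$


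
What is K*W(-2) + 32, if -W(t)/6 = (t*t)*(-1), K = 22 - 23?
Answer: 8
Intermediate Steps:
K = -1
W(t) = 6*t**2 (W(t) = -6*t*t*(-1) = -6*t**2*(-1) = -(-6)*t**2 = 6*t**2)
K*W(-2) + 32 = -6*(-2)**2 + 32 = -6*4 + 32 = -1*24 + 32 = -24 + 32 = 8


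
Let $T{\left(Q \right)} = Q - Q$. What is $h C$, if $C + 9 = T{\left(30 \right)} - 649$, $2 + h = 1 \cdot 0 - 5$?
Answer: $4606$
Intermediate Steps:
$T{\left(Q \right)} = 0$
$h = -7$ ($h = -2 + \left(1 \cdot 0 - 5\right) = -2 + \left(0 - 5\right) = -2 - 5 = -7$)
$C = -658$ ($C = -9 + \left(0 - 649\right) = -9 - 649 = -658$)
$h C = \left(-7\right) \left(-658\right) = 4606$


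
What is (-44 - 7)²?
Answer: 2601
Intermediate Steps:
(-44 - 7)² = (-51)² = 2601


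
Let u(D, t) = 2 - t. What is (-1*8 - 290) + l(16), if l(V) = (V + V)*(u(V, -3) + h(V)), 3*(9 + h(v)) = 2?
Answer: -1214/3 ≈ -404.67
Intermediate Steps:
h(v) = -25/3 (h(v) = -9 + (⅓)*2 = -9 + ⅔ = -25/3)
l(V) = -20*V/3 (l(V) = (V + V)*((2 - 1*(-3)) - 25/3) = (2*V)*((2 + 3) - 25/3) = (2*V)*(5 - 25/3) = (2*V)*(-10/3) = -20*V/3)
(-1*8 - 290) + l(16) = (-1*8 - 290) - 20/3*16 = (-8 - 290) - 320/3 = -298 - 320/3 = -1214/3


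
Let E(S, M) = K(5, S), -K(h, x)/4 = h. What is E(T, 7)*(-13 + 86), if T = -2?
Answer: -1460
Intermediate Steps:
K(h, x) = -4*h
E(S, M) = -20 (E(S, M) = -4*5 = -20)
E(T, 7)*(-13 + 86) = -20*(-13 + 86) = -20*73 = -1460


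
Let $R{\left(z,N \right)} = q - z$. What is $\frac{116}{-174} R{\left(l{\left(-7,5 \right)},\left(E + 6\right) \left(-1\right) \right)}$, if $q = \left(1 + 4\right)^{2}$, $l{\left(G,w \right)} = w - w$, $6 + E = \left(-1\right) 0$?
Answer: $- \frac{50}{3} \approx -16.667$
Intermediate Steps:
$E = -6$ ($E = -6 - 0 = -6 + 0 = -6$)
$l{\left(G,w \right)} = 0$
$q = 25$ ($q = 5^{2} = 25$)
$R{\left(z,N \right)} = 25 - z$
$\frac{116}{-174} R{\left(l{\left(-7,5 \right)},\left(E + 6\right) \left(-1\right) \right)} = \frac{116}{-174} \left(25 - 0\right) = 116 \left(- \frac{1}{174}\right) \left(25 + 0\right) = \left(- \frac{2}{3}\right) 25 = - \frac{50}{3}$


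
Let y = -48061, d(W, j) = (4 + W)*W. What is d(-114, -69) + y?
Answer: -35521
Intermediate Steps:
d(W, j) = W*(4 + W)
d(-114, -69) + y = -114*(4 - 114) - 48061 = -114*(-110) - 48061 = 12540 - 48061 = -35521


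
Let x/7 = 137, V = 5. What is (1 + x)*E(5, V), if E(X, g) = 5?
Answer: 4800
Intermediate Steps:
x = 959 (x = 7*137 = 959)
(1 + x)*E(5, V) = (1 + 959)*5 = 960*5 = 4800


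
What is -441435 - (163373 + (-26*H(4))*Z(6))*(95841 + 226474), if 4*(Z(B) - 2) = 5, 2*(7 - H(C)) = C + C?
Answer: -105152606155/2 ≈ -5.2576e+10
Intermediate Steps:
H(C) = 7 - C (H(C) = 7 - (C + C)/2 = 7 - C)
Z(B) = 13/4 (Z(B) = 2 + (¼)*5 = 2 + 5/4 = 13/4)
-441435 - (163373 + (-26*H(4))*Z(6))*(95841 + 226474) = -441435 - (163373 - 26*(7 - 1*4)*(13/4))*(95841 + 226474) = -441435 - (163373 - 26*(7 - 4)*(13/4))*322315 = -441435 - (163373 - 26*3*(13/4))*322315 = -441435 - (163373 - 78*13/4)*322315 = -441435 - (163373 - 507/2)*322315 = -441435 - 326239*322315/2 = -441435 - 1*105151723285/2 = -441435 - 105151723285/2 = -105152606155/2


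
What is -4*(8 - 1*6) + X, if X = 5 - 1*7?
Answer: -10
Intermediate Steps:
X = -2 (X = 5 - 7 = -2)
-4*(8 - 1*6) + X = -4*(8 - 1*6) - 2 = -4*(8 - 6) - 2 = -4*2 - 2 = -8 - 2 = -10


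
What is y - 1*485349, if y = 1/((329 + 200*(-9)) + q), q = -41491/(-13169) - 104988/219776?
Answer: -515644048826775091/1062419100695 ≈ -4.8535e+5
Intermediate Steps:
q = 1934034761/723557536 (q = -41491*(-1/13169) - 104988*1/219776 = 41491/13169 - 26247/54944 = 1934034761/723557536 ≈ 2.6730)
y = -723557536/1062419100695 (y = 1/((329 + 200*(-9)) + 1934034761/723557536) = 1/((329 - 1800) + 1934034761/723557536) = 1/(-1471 + 1934034761/723557536) = 1/(-1062419100695/723557536) = -723557536/1062419100695 ≈ -0.00068105)
y - 1*485349 = -723557536/1062419100695 - 1*485349 = -723557536/1062419100695 - 485349 = -515644048826775091/1062419100695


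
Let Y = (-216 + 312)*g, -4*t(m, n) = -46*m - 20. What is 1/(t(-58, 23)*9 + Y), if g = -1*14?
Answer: -1/7302 ≈ -0.00013695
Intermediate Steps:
t(m, n) = 5 + 23*m/2 (t(m, n) = -(-46*m - 20)/4 = -(-20 - 46*m)/4 = 5 + 23*m/2)
g = -14
Y = -1344 (Y = (-216 + 312)*(-14) = 96*(-14) = -1344)
1/(t(-58, 23)*9 + Y) = 1/((5 + (23/2)*(-58))*9 - 1344) = 1/((5 - 667)*9 - 1344) = 1/(-662*9 - 1344) = 1/(-5958 - 1344) = 1/(-7302) = -1/7302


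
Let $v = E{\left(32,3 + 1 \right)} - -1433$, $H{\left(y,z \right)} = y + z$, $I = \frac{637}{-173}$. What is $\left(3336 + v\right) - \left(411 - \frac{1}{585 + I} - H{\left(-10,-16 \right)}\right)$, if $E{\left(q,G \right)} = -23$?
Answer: $\frac{433347685}{100568} \approx 4309.0$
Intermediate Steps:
$I = - \frac{637}{173}$ ($I = 637 \left(- \frac{1}{173}\right) = - \frac{637}{173} \approx -3.6821$)
$v = 1410$ ($v = -23 - -1433 = -23 + 1433 = 1410$)
$\left(3336 + v\right) - \left(411 - \frac{1}{585 + I} - H{\left(-10,-16 \right)}\right) = \left(3336 + 1410\right) - \left(437 - \frac{1}{585 - \frac{637}{173}}\right) = 4746 - \left(437 - \frac{173}{100568}\right) = 4746 + \left(\left(\frac{173}{100568} - 26\right) - 411\right) = 4746 - \frac{43948043}{100568} = \frac{433347685}{100568}$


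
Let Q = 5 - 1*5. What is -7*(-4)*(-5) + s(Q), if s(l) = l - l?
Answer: -140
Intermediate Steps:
Q = 0 (Q = 5 - 5 = 0)
s(l) = 0
-7*(-4)*(-5) + s(Q) = -7*(-4)*(-5) + 0 = 28*(-5) + 0 = -140 + 0 = -140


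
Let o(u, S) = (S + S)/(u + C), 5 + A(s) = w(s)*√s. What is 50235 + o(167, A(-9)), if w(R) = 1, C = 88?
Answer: 2561983/51 + 2*I/85 ≈ 50235.0 + 0.023529*I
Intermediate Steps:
A(s) = -5 + √s (A(s) = -5 + 1*√s = -5 + √s)
o(u, S) = 2*S/(88 + u) (o(u, S) = (S + S)/(u + 88) = (2*S)/(88 + u) = 2*S/(88 + u))
50235 + o(167, A(-9)) = 50235 + 2*(-5 + √(-9))/(88 + 167) = 50235 + 2*(-5 + 3*I)/255 = 50235 + 2*(-5 + 3*I)*(1/255) = 50235 + (-2/51 + 2*I/85) = 2561983/51 + 2*I/85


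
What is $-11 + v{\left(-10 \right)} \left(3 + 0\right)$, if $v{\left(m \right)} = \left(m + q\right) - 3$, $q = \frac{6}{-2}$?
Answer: $-59$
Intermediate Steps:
$q = -3$ ($q = 6 \left(- \frac{1}{2}\right) = -3$)
$v{\left(m \right)} = -6 + m$ ($v{\left(m \right)} = \left(m - 3\right) - 3 = \left(-3 + m\right) - 3 = -6 + m$)
$-11 + v{\left(-10 \right)} \left(3 + 0\right) = -11 + \left(-6 - 10\right) \left(3 + 0\right) = -11 - 48 = -59$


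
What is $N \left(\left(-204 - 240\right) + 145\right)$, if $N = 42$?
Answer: $-12558$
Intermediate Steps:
$N \left(\left(-204 - 240\right) + 145\right) = 42 \left(\left(-204 - 240\right) + 145\right) = 42 \left(-444 + 145\right) = 42 \left(-299\right) = -12558$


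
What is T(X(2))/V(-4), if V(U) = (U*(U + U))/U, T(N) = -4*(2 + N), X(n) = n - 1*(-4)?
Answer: 4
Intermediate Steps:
X(n) = 4 + n (X(n) = n + 4 = 4 + n)
T(N) = -8 - 4*N
V(U) = 2*U (V(U) = (U*(2*U))/U = (2*U²)/U = 2*U)
T(X(2))/V(-4) = (-8 - 4*(4 + 2))/((2*(-4))) = (-8 - 4*6)/(-8) = (-8 - 24)*(-⅛) = -32*(-⅛) = 4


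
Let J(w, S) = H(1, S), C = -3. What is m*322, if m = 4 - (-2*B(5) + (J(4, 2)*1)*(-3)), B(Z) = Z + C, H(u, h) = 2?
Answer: 4508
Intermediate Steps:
J(w, S) = 2
B(Z) = -3 + Z (B(Z) = Z - 3 = -3 + Z)
m = 14 (m = 4 - (-2*(-3 + 5) + (2*1)*(-3)) = 4 - (-2*2 + 2*(-3)) = 4 - (-4 - 6) = 4 - 1*(-10) = 4 + 10 = 14)
m*322 = 14*322 = 4508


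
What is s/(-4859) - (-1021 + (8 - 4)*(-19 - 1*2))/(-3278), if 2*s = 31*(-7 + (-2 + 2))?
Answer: -2506766/7963901 ≈ -0.31477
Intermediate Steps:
s = -217/2 (s = (31*(-7 + (-2 + 2)))/2 = (31*(-7 + 0))/2 = (31*(-7))/2 = (1/2)*(-217) = -217/2 ≈ -108.50)
s/(-4859) - (-1021 + (8 - 4)*(-19 - 1*2))/(-3278) = -217/2/(-4859) - (-1021 + (8 - 4)*(-19 - 1*2))/(-3278) = -217/2*(-1/4859) - (-1021 + 4*(-19 - 2))*(-1)/3278 = 217/9718 - (-1021 + 4*(-21))*(-1)/3278 = 217/9718 - (-1021 - 84)*(-1)/3278 = 217/9718 - (-1105)*(-1)/3278 = 217/9718 - 1*1105/3278 = 217/9718 - 1105/3278 = -2506766/7963901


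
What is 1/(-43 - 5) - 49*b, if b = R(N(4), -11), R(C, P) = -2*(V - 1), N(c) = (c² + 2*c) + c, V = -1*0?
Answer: -4705/48 ≈ -98.021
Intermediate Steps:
V = 0
N(c) = c² + 3*c
R(C, P) = 2 (R(C, P) = -2*(0 - 1) = -2*(-1) = 2)
b = 2
1/(-43 - 5) - 49*b = 1/(-43 - 5) - 49*2 = 1/(-48) - 98 = -1/48 - 98 = -4705/48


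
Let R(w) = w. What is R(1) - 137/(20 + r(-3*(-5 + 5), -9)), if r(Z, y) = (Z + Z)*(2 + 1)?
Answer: -117/20 ≈ -5.8500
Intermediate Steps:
r(Z, y) = 6*Z (r(Z, y) = (2*Z)*3 = 6*Z)
R(1) - 137/(20 + r(-3*(-5 + 5), -9)) = 1 - 137/(20 + 6*(-3*(-5 + 5))) = 1 - 137/(20 + 6*(-3*0)) = 1 - 137/(20 + 6*0) = 1 - 137/(20 + 0) = 1 - 137/20 = -117/20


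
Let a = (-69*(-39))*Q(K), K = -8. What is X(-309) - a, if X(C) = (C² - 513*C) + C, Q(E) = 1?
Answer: 250998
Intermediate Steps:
X(C) = C² - 512*C
a = 2691 (a = -69*(-39)*1 = 2691*1 = 2691)
X(-309) - a = -309*(-512 - 309) - 1*2691 = -309*(-821) - 2691 = 253689 - 2691 = 250998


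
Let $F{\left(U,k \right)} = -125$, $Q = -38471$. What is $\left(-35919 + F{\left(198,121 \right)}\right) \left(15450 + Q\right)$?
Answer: $829768924$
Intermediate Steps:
$\left(-35919 + F{\left(198,121 \right)}\right) \left(15450 + Q\right) = \left(-35919 - 125\right) \left(15450 - 38471\right) = \left(-36044\right) \left(-23021\right) = 829768924$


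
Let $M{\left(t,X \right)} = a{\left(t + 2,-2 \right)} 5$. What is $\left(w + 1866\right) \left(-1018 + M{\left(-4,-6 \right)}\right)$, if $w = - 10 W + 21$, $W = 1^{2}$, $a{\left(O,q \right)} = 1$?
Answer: $-1901401$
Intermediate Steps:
$W = 1$
$M{\left(t,X \right)} = 5$ ($M{\left(t,X \right)} = 1 \cdot 5 = 5$)
$w = 11$ ($w = \left(-10\right) 1 + 21 = -10 + 21 = 11$)
$\left(w + 1866\right) \left(-1018 + M{\left(-4,-6 \right)}\right) = \left(11 + 1866\right) \left(-1018 + 5\right) = 1877 \left(-1013\right) = -1901401$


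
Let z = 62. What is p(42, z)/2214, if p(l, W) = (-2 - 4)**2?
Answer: 2/123 ≈ 0.016260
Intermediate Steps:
p(l, W) = 36 (p(l, W) = (-6)**2 = 36)
p(42, z)/2214 = 36/2214 = 36*(1/2214) = 2/123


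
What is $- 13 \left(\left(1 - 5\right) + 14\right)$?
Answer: $-130$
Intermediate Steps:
$- 13 \left(\left(1 - 5\right) + 14\right) = - 13 \left(-4 + 14\right) = \left(-13\right) 10 = -130$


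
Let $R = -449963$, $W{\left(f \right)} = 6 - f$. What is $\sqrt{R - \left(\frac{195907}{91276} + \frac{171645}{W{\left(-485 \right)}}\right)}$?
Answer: $\frac{3 i \sqrt{25124060749762898465}}{22408258} \approx 671.05 i$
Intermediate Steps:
$\sqrt{R - \left(\frac{195907}{91276} + \frac{171645}{W{\left(-485 \right)}}\right)} = \sqrt{-449963 - \left(\frac{195907}{91276} + \frac{171645}{6 - -485}\right)} = \sqrt{-449963 - \left(\frac{195907}{91276} + \frac{171645}{6 + 485}\right)} = \sqrt{-449963 - \left(\frac{195907}{91276} + \frac{171645}{491}\right)} = \sqrt{-449963 - \frac{15763259357}{44816516}} = \sqrt{- \frac{20181537248265}{44816516}} = \frac{3 i \sqrt{25124060749762898465}}{22408258}$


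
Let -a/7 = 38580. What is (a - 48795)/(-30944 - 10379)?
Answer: 318855/41323 ≈ 7.7162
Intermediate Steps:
a = -270060 (a = -7*38580 = -270060)
(a - 48795)/(-30944 - 10379) = (-270060 - 48795)/(-30944 - 10379) = -318855/(-41323) = -318855*(-1/41323) = 318855/41323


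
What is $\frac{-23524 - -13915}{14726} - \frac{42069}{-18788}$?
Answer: $\frac{219487101}{138336044} \approx 1.5866$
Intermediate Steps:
$\frac{-23524 - -13915}{14726} - \frac{42069}{-18788} = \left(-23524 + 13915\right) \frac{1}{14726} - - \frac{42069}{18788} = \left(-9609\right) \frac{1}{14726} + \frac{42069}{18788} = - \frac{9609}{14726} + \frac{42069}{18788} = \frac{219487101}{138336044}$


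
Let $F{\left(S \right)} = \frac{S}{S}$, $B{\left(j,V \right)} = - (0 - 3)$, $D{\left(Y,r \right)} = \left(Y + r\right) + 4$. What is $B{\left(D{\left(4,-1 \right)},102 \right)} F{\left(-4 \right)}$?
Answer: $3$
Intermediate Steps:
$D{\left(Y,r \right)} = 4 + Y + r$
$B{\left(j,V \right)} = 3$ ($B{\left(j,V \right)} = \left(-1\right) \left(-3\right) = 3$)
$F{\left(S \right)} = 1$
$B{\left(D{\left(4,-1 \right)},102 \right)} F{\left(-4 \right)} = 3 \cdot 1 = 3$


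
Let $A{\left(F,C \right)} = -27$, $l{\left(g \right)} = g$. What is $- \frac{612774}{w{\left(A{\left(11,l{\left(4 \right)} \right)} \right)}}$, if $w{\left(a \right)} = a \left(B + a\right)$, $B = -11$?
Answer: $- \frac{34043}{57} \approx -597.25$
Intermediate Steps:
$w{\left(a \right)} = a \left(-11 + a\right)$
$- \frac{612774}{w{\left(A{\left(11,l{\left(4 \right)} \right)} \right)}} = - \frac{612774}{\left(-27\right) \left(-11 - 27\right)} = - \frac{612774}{\left(-27\right) \left(-38\right)} = - \frac{612774}{1026} = \left(-612774\right) \frac{1}{1026} = - \frac{34043}{57}$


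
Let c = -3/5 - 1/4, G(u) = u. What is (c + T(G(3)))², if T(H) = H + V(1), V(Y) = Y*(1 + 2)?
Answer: 10609/400 ≈ 26.522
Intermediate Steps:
V(Y) = 3*Y (V(Y) = Y*3 = 3*Y)
T(H) = 3 + H (T(H) = H + 3*1 = H + 3 = 3 + H)
c = -17/20 (c = -3*⅕ - 1*¼ = -⅗ - ¼ = -17/20 ≈ -0.85000)
(c + T(G(3)))² = (-17/20 + (3 + 3))² = (-17/20 + 6)² = (103/20)² = 10609/400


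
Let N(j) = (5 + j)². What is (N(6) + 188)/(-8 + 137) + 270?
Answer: 11713/43 ≈ 272.40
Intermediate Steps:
(N(6) + 188)/(-8 + 137) + 270 = ((5 + 6)² + 188)/(-8 + 137) + 270 = (11² + 188)/129 + 270 = (121 + 188)*(1/129) + 270 = 309*(1/129) + 270 = 103/43 + 270 = 11713/43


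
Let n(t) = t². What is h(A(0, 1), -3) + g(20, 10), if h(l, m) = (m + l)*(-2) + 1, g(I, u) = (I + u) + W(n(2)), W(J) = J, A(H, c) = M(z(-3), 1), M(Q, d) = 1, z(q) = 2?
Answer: 39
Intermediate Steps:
A(H, c) = 1
g(I, u) = 4 + I + u (g(I, u) = (I + u) + 2² = (I + u) + 4 = 4 + I + u)
h(l, m) = 1 - 2*l - 2*m (h(l, m) = (l + m)*(-2) + 1 = (-2*l - 2*m) + 1 = 1 - 2*l - 2*m)
h(A(0, 1), -3) + g(20, 10) = (1 - 2*1 - 2*(-3)) + (4 + 20 + 10) = (1 - 2 + 6) + 34 = 5 + 34 = 39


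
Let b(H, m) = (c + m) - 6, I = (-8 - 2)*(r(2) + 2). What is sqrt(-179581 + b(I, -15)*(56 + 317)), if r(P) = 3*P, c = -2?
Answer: 112*I*sqrt(15) ≈ 433.77*I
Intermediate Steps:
I = -80 (I = (-8 - 2)*(3*2 + 2) = -10*(6 + 2) = -10*8 = -80)
b(H, m) = -8 + m (b(H, m) = (-2 + m) - 6 = -8 + m)
sqrt(-179581 + b(I, -15)*(56 + 317)) = sqrt(-179581 + (-8 - 15)*(56 + 317)) = sqrt(-179581 - 23*373) = sqrt(-179581 - 8579) = sqrt(-188160) = 112*I*sqrt(15)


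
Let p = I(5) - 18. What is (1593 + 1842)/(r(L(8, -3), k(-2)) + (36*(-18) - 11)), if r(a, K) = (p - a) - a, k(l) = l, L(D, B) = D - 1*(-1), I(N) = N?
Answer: -229/46 ≈ -4.9783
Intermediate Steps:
L(D, B) = 1 + D (L(D, B) = D + 1 = 1 + D)
p = -13 (p = 5 - 18 = -13)
r(a, K) = -13 - 2*a (r(a, K) = (-13 - a) - a = -13 - 2*a)
(1593 + 1842)/(r(L(8, -3), k(-2)) + (36*(-18) - 11)) = (1593 + 1842)/((-13 - 2*(1 + 8)) + (36*(-18) - 11)) = 3435/((-13 - 2*9) + (-648 - 11)) = 3435/((-13 - 18) - 659) = 3435/(-31 - 659) = 3435/(-690) = 3435*(-1/690) = -229/46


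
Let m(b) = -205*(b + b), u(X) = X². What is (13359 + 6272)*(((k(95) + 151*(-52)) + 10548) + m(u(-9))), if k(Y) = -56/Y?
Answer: -56908031066/95 ≈ -5.9903e+8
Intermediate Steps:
m(b) = -410*b
(13359 + 6272)*(((k(95) + 151*(-52)) + 10548) + m(u(-9))) = (13359 + 6272)*(((-56/95 + 151*(-52)) + 10548) - 410*(-9)²) = 19631*(((-56*1/95 - 7852) + 10548) - 410*81) = 19631*(((-56/95 - 7852) + 10548) - 33210) = 19631*((-745996/95 + 10548) - 33210) = 19631*(256064/95 - 33210) = 19631*(-2898886/95) = -56908031066/95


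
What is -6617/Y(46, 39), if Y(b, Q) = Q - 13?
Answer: -509/2 ≈ -254.50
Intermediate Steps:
Y(b, Q) = -13 + Q
-6617/Y(46, 39) = -6617/(-13 + 39) = -6617/26 = -6617*1/26 = -509/2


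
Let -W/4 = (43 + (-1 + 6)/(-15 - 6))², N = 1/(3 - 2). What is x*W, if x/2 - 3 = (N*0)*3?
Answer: -6451232/147 ≈ -43886.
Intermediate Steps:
N = 1 (N = 1/1 = 1)
x = 6 (x = 6 + 2*((1*0)*3) = 6 + 2*(0*3) = 6 + 2*0 = 6 + 0 = 6)
W = -3225616/441 (W = -4*(43 + (-1 + 6)/(-15 - 6))² = -4*(43 + 5/(-21))² = -4*(43 + 5*(-1/21))² = -4*(43 - 5/21)² = -4*(898/21)² = -4*806404/441 = -3225616/441 ≈ -7314.3)
x*W = 6*(-3225616/441) = -6451232/147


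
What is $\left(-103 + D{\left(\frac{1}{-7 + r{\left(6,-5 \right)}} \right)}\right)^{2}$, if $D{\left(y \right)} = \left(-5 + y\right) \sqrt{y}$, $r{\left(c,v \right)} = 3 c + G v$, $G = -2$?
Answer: $\frac{98260765}{9261} + \frac{21424 \sqrt{21}}{441} \approx 10833.0$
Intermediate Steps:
$r{\left(c,v \right)} = - 2 v + 3 c$ ($r{\left(c,v \right)} = 3 c - 2 v = - 2 v + 3 c$)
$D{\left(y \right)} = \sqrt{y} \left(-5 + y\right)$
$\left(-103 + D{\left(\frac{1}{-7 + r{\left(6,-5 \right)}} \right)}\right)^{2} = \left(-103 + \sqrt{\frac{1}{-7 + \left(\left(-2\right) \left(-5\right) + 3 \cdot 6\right)}} \left(-5 + \frac{1}{-7 + \left(\left(-2\right) \left(-5\right) + 3 \cdot 6\right)}\right)\right)^{2} = \left(-103 + \sqrt{\frac{1}{-7 + \left(10 + 18\right)}} \left(-5 + \frac{1}{-7 + \left(10 + 18\right)}\right)\right)^{2} = \left(-103 + \sqrt{\frac{1}{-7 + 28}} \left(-5 + \frac{1}{-7 + 28}\right)\right)^{2} = \left(-103 + \sqrt{\frac{1}{21}} \left(-5 + \frac{1}{21}\right)\right)^{2} = \left(-103 + \frac{-5 + \frac{1}{21}}{\sqrt{21}}\right)^{2} = \left(-103 + \frac{\sqrt{21}}{21} \left(- \frac{104}{21}\right)\right)^{2} = \left(-103 - \frac{104 \sqrt{21}}{441}\right)^{2}$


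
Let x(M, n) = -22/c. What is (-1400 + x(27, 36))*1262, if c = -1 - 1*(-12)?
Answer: -1769324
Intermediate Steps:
c = 11 (c = -1 + 12 = 11)
x(M, n) = -2 (x(M, n) = -22/11 = -22*1/11 = -2)
(-1400 + x(27, 36))*1262 = (-1400 - 2)*1262 = -1402*1262 = -1769324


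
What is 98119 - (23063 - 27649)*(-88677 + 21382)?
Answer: -308516751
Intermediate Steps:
98119 - (23063 - 27649)*(-88677 + 21382) = 98119 - (-4586)*(-67295) = 98119 - 1*308614870 = 98119 - 308614870 = -308516751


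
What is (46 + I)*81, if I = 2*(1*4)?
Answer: 4374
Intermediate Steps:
I = 8 (I = 2*4 = 8)
(46 + I)*81 = (46 + 8)*81 = 54*81 = 4374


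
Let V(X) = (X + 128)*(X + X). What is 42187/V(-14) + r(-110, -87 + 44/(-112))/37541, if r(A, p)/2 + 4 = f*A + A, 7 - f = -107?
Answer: -237789329/17118696 ≈ -13.891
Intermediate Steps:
f = 114 (f = 7 - 1*(-107) = 7 + 107 = 114)
V(X) = 2*X*(128 + X) (V(X) = (128 + X)*(2*X) = 2*X*(128 + X))
r(A, p) = -8 + 230*A (r(A, p) = -8 + 2*(114*A + A) = -8 + 2*(115*A) = -8 + 230*A)
42187/V(-14) + r(-110, -87 + 44/(-112))/37541 = 42187/((2*(-14)*(128 - 14))) + (-8 + 230*(-110))/37541 = 42187/((2*(-14)*114)) + (-8 - 25300)*(1/37541) = 42187/(-3192) - 25308*1/37541 = 42187*(-1/3192) - 25308/37541 = -42187/3192 - 25308/37541 = -237789329/17118696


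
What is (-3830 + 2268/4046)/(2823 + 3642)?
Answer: -1106708/1868385 ≈ -0.59233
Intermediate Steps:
(-3830 + 2268/4046)/(2823 + 3642) = (-3830 + 2268*(1/4046))/6465 = (-3830 + 162/289)*(1/6465) = -1106708/289*1/6465 = -1106708/1868385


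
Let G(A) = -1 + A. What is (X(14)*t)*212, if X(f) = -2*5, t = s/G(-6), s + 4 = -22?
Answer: -55120/7 ≈ -7874.3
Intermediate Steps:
s = -26 (s = -4 - 22 = -26)
t = 26/7 (t = -26/(-1 - 6) = -26/(-7) = -26*(-⅐) = 26/7 ≈ 3.7143)
X(f) = -10
(X(14)*t)*212 = -10*26/7*212 = -260/7*212 = -55120/7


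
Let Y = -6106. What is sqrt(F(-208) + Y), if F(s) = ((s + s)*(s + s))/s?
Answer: I*sqrt(6938) ≈ 83.295*I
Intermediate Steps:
F(s) = 4*s (F(s) = ((2*s)*(2*s))/s = (4*s**2)/s = 4*s)
sqrt(F(-208) + Y) = sqrt(4*(-208) - 6106) = sqrt(-832 - 6106) = sqrt(-6938) = I*sqrt(6938)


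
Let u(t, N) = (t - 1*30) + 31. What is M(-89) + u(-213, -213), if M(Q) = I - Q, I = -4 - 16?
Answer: -143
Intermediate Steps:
I = -20
M(Q) = -20 - Q
u(t, N) = 1 + t (u(t, N) = (t - 30) + 31 = (-30 + t) + 31 = 1 + t)
M(-89) + u(-213, -213) = (-20 - 1*(-89)) + (1 - 213) = (-20 + 89) - 212 = 69 - 212 = -143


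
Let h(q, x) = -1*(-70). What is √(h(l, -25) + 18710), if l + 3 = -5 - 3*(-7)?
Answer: 2*√4695 ≈ 137.04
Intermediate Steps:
l = 13 (l = -3 + (-5 - 3*(-7)) = -3 + (-5 + 21) = -3 + 16 = 13)
h(q, x) = 70
√(h(l, -25) + 18710) = √(70 + 18710) = √18780 = 2*√4695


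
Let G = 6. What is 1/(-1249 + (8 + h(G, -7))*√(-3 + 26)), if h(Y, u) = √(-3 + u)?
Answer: 1/(-1249 + 8*√23 + I*√230) ≈ -0.00082588 - 1.035e-5*I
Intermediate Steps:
1/(-1249 + (8 + h(G, -7))*√(-3 + 26)) = 1/(-1249 + (8 + √(-3 - 7))*√(-3 + 26)) = 1/(-1249 + (8 + √(-10))*√23) = 1/(-1249 + (8 + I*√10)*√23) = 1/(-1249 + √23*(8 + I*√10))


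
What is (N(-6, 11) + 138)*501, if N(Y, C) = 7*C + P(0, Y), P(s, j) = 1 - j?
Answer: 111222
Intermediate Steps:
N(Y, C) = 1 - Y + 7*C (N(Y, C) = 7*C + (1 - Y) = 1 - Y + 7*C)
(N(-6, 11) + 138)*501 = ((1 - 1*(-6) + 7*11) + 138)*501 = ((1 + 6 + 77) + 138)*501 = (84 + 138)*501 = 222*501 = 111222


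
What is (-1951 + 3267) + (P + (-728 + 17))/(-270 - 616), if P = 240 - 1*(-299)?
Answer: 583074/443 ≈ 1316.2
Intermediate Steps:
P = 539 (P = 240 + 299 = 539)
(-1951 + 3267) + (P + (-728 + 17))/(-270 - 616) = (-1951 + 3267) + (539 + (-728 + 17))/(-270 - 616) = 1316 + (539 - 711)/(-886) = 1316 - 172*(-1/886) = 1316 + 86/443 = 583074/443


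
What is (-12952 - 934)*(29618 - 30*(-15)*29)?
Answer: -592487848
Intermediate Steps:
(-12952 - 934)*(29618 - 30*(-15)*29) = -13886*(29618 + 450*29) = -13886*(29618 + 13050) = -13886*42668 = -592487848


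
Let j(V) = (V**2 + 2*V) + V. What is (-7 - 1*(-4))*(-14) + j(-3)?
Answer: 42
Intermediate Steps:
j(V) = V**2 + 3*V
(-7 - 1*(-4))*(-14) + j(-3) = (-7 - 1*(-4))*(-14) - 3*(3 - 3) = (-7 + 4)*(-14) - 3*0 = -3*(-14) + 0 = 42 + 0 = 42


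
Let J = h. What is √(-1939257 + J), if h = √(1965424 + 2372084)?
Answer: √(-1939257 + 2*√1084377) ≈ 1391.8*I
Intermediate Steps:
h = 2*√1084377 (h = √4337508 = 2*√1084377 ≈ 2082.7)
J = 2*√1084377 ≈ 2082.7
√(-1939257 + J) = √(-1939257 + 2*√1084377)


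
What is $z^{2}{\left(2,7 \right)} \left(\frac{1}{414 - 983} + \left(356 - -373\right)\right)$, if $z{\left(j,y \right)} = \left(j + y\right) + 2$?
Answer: $\frac{50190800}{569} \approx 88209.0$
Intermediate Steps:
$z{\left(j,y \right)} = 2 + j + y$
$z^{2}{\left(2,7 \right)} \left(\frac{1}{414 - 983} + \left(356 - -373\right)\right) = \left(2 + 2 + 7\right)^{2} \left(\frac{1}{414 - 983} + \left(356 - -373\right)\right) = 11^{2} \left(\frac{1}{-569} + \left(356 + 373\right)\right) = 121 \left(- \frac{1}{569} + 729\right) = 121 \cdot \frac{414800}{569} = \frac{50190800}{569}$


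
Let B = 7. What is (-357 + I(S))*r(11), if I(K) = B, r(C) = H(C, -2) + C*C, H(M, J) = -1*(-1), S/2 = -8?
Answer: -42700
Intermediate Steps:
S = -16 (S = 2*(-8) = -16)
H(M, J) = 1
r(C) = 1 + C² (r(C) = 1 + C*C = 1 + C²)
I(K) = 7
(-357 + I(S))*r(11) = (-357 + 7)*(1 + 11²) = -350*(1 + 121) = -350*122 = -42700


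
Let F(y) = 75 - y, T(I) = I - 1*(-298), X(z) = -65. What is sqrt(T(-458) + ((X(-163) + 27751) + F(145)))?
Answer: 8*sqrt(429) ≈ 165.70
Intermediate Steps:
T(I) = 298 + I (T(I) = I + 298 = 298 + I)
sqrt(T(-458) + ((X(-163) + 27751) + F(145))) = sqrt((298 - 458) + ((-65 + 27751) + (75 - 1*145))) = sqrt(-160 + (27686 + (75 - 145))) = sqrt(-160 + (27686 - 70)) = sqrt(-160 + 27616) = sqrt(27456) = 8*sqrt(429)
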